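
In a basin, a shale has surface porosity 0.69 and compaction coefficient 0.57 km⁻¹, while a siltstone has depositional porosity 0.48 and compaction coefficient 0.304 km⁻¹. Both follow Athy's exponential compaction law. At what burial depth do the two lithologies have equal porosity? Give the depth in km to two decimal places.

1.36 km

Set phi₀ₐ e^(−cₐz) = phi₀ᵦ e^(−cᵦz) ⇒ ln(phi₀ₐ/phi₀ᵦ) = (cₐ − cᵦ)·z
z = ln(0.69/0.48) / (0.57 − 0.304) = 0.3629 / 0.266 = 1.364 km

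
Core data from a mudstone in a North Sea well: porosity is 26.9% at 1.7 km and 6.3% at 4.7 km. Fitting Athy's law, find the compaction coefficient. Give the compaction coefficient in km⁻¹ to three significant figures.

0.484 km⁻¹

Athy: n(Z) = n₀ e^(−βZ) ⇒ n₁/n₂ = e^{β(Z₂−Z₁)} ⇒ β = ln(n₁/n₂)/(Z₂−Z₁)
β = ln(0.269/0.063) / (4.7 − 1.7) = ln(4.27) / 3 = 1.4516 / 3 = 0.4839 km⁻¹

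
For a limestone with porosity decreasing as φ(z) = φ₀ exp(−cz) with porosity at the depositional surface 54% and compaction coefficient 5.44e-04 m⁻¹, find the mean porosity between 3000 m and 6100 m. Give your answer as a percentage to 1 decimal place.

5.1%

Working in km (1 km = 1000 m; c in km⁻¹ = c in m⁻¹ × 1000):
⟨φ⟩ = (1/(z₂−z₁)) ∫ φ₀ e^(−cz) dz = φ₀·(e^(−c·z₁) − e^(−c·z₂)) / (c·(z₂−z₁))
e^(−0.544×3) = 0.1955; e^(−0.544×6.1) = 0.0362
⟨φ⟩ = 0.54 × (0.1955 − 0.0362) / (0.544 × 3.1) = 0.54 × 0.0945 = 0.0510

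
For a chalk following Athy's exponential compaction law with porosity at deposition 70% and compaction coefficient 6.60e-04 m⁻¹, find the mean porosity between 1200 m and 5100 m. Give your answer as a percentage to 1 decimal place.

11.4%

Working in km (1 km = 1000 m; c in km⁻¹ = c in m⁻¹ × 1000):
⟨φ⟩ = (1/(z₂−z₁)) ∫ φ₀ e^(−cz) dz = φ₀·(e^(−c·z₁) − e^(−c·z₂)) / (c·(z₂−z₁))
e^(−0.66×1.2) = 0.4529; e^(−0.66×5.1) = 0.0345
⟨φ⟩ = 0.7 × (0.4529 − 0.0345) / (0.66 × 3.9) = 0.7 × 0.1626 = 0.1138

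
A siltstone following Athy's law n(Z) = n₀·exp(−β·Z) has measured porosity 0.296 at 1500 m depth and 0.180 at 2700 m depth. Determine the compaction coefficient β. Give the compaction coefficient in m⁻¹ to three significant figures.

0.000415 m⁻¹

Working in km (1 km = 1000 m; β in km⁻¹ = β in m⁻¹ × 1000):
Athy: n(Z) = n₀ e^(−βZ) ⇒ n₁/n₂ = e^{β(Z₂−Z₁)} ⇒ β = ln(n₁/n₂)/(Z₂−Z₁)
β = ln(0.296/0.18) / (2.7 − 1.5) = ln(1.644) / 1.2 = 0.4974 / 1.2 = 0.4145 km⁻¹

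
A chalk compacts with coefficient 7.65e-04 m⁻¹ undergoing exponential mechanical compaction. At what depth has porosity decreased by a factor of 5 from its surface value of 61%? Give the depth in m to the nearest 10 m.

2100 m

Working in km (1 km = 1000 m; β in km⁻¹ = β in m⁻¹ × 1000):
n/n₀ = 1/5 ⇒ exp(−β·z) = 1/5 ⇒ z = ln(5) / β
z = 1.6094 / 0.765 = 2.104 km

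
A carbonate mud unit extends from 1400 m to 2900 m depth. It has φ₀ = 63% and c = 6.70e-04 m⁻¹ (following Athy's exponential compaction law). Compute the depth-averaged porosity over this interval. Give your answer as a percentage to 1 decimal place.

Working in km (1 km = 1000 m; c in km⁻¹ = c in m⁻¹ × 1000):
⟨φ⟩ = (1/(Z₂−Z₁)) ∫ φ₀ e^(−cZ) dZ = φ₀·(e^(−c·Z₁) − e^(−c·Z₂)) / (c·(Z₂−Z₁))
e^(−0.67×1.4) = 0.3914; e^(−0.67×2.9) = 0.1433
⟨φ⟩ = 0.63 × (0.3914 − 0.1433) / (0.67 × 1.5) = 0.63 × 0.2469 = 0.1555

15.6%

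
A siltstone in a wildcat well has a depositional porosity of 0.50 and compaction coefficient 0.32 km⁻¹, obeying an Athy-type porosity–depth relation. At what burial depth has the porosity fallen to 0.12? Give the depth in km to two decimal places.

Invert Athy's law: z = ln(phi₀/phi) / k
z = ln(0.5/0.12) / 0.32 = ln(4.167) / 0.32 = 1.4271 / 0.32 = 4.460 km

4.46 km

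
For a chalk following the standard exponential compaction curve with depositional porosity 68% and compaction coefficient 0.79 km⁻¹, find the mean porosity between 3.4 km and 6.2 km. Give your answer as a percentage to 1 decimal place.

1.9%

⟨n⟩ = (1/(d₂−d₁)) ∫ n₀ e^(−cd) dd = n₀·(e^(−c·d₁) − e^(−c·d₂)) / (c·(d₂−d₁))
e^(−0.79×3.4) = 0.0682; e^(−0.79×6.2) = 0.0075
⟨n⟩ = 0.68 × (0.0682 − 0.0075) / (0.79 × 2.8) = 0.68 × 0.0274 = 0.0187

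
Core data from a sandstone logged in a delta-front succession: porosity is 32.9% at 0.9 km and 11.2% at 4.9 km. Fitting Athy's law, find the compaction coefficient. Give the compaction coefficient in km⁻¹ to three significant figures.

0.269 km⁻¹

Athy: n(z) = n₀ e^(−cz) ⇒ n₁/n₂ = e^{c(z₂−z₁)} ⇒ c = ln(n₁/n₂)/(z₂−z₁)
c = ln(0.329/0.112) / (4.9 − 0.9) = ln(2.938) / 4 = 1.0776 / 4 = 0.2694 km⁻¹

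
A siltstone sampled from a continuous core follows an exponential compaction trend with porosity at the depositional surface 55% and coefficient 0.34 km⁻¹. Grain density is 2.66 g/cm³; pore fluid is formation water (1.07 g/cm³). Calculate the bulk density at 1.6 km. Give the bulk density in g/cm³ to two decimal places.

Porosity at depth: n = 0.55·exp(−0.34×1.6) = 0.55×0.5804 = 0.3192
Bulk density: ρ_b = (1−n)ρ_g + n·ρ_f = 0.6808×2.66 + 0.3192×1.07
       = 1.811 + 0.342 = 2.152 g/cm³

2.15 g/cm³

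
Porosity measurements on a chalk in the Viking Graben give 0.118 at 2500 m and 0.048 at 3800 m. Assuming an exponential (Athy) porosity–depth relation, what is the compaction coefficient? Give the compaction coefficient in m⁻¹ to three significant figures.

Working in km (1 km = 1000 m; c in km⁻¹ = c in m⁻¹ × 1000):
Athy: φ(z) = φ₀ e^(−cz) ⇒ φ₁/φ₂ = e^{c(z₂−z₁)} ⇒ c = ln(φ₁/φ₂)/(z₂−z₁)
c = ln(0.118/0.048) / (3.8 − 2.5) = ln(2.458) / 1.3 = 0.8995 / 1.3 = 0.6919 km⁻¹

0.000692 m⁻¹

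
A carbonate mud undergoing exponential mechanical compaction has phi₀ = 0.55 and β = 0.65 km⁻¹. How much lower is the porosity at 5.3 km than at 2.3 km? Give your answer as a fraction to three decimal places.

0.106

phi(2.3) = 0.55·e^(−0.65×2.3) = 0.1233
phi(5.3) = 0.55·e^(−0.65×5.3) = 0.0175
Δphi = 0.1233 − 0.0175 = 0.1058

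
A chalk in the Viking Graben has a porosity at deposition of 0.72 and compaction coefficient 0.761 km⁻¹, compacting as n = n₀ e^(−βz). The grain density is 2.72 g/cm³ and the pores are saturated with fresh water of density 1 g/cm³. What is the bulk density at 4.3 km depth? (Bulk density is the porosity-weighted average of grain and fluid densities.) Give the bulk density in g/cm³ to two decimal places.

2.67 g/cm³

Porosity at depth: n = 0.72·exp(−0.761×4.3) = 0.72×0.0379 = 0.0273
Bulk density: ρ_b = (1−n)ρ_g + n·ρ_f = 0.9727×2.72 + 0.0273×1
       = 2.646 + 0.027 = 2.673 g/cm³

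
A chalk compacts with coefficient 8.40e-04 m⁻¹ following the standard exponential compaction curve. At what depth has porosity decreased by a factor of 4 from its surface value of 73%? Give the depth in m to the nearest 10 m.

1650 m

Working in km (1 km = 1000 m; β in km⁻¹ = β in m⁻¹ × 1000):
n/n₀ = 1/4 ⇒ exp(−β·d) = 1/4 ⇒ d = ln(4) / β
d = 1.3863 / 0.84 = 1.650 km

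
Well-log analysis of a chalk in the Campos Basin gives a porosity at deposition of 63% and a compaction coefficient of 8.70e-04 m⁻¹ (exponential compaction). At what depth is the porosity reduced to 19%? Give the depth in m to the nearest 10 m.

1380 m

Working in km (1 km = 1000 m; β in km⁻¹ = β in m⁻¹ × 1000):
Invert Athy's law: d = ln(phi₀/phi) / β
d = ln(0.63/0.19) / 0.87 = ln(3.316) / 0.87 = 1.1987 / 0.87 = 1.378 km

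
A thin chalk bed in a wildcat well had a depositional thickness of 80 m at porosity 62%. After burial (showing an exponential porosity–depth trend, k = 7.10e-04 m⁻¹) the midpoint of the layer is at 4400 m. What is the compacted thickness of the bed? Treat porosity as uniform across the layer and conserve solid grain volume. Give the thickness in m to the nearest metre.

Working in km (1 km = 1000 m; k in km⁻¹ = k in m⁻¹ × 1000):
Porosity at 4.4 km: n = 0.62·exp(−0.71×4.4) = 0.0273
Solid-volume conservation: h(1−n) = h₀(1−n₀) ⇒ h = h₀·(1−n₀)/(1−n)
h = 0.08 × (1 − 0.62)/(1 − 0.0273) = 0.08 × 0.3907 = 0.0313 km

31 m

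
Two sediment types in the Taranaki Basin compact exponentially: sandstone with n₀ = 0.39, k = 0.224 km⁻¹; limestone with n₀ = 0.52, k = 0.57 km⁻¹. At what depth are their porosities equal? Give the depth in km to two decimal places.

Set n₀ₐ e^(−kₐz) = n₀ᵦ e^(−kᵦz) ⇒ ln(n₀ₐ/n₀ᵦ) = (kₐ − kᵦ)·z
z = ln(0.39/0.52) / (0.224 − 0.57) = -0.2877 / -0.346 = 0.831 km

0.83 km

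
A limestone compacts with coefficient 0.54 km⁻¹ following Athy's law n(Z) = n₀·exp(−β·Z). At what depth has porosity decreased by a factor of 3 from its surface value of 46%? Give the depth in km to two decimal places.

n/n₀ = 1/3 ⇒ exp(−β·Z) = 1/3 ⇒ Z = ln(3) / β
Z = 1.0986 / 0.54 = 2.034 km

2.03 km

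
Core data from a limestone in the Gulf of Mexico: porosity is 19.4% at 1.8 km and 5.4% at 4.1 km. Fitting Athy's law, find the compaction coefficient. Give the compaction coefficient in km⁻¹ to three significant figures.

Athy: phi(d) = phi₀ e^(−cd) ⇒ phi₁/phi₂ = e^{c(d₂−d₁)} ⇒ c = ln(phi₁/phi₂)/(d₂−d₁)
c = ln(0.194/0.054) / (4.1 − 1.8) = ln(3.593) / 2.3 = 1.2789 / 2.3 = 0.556 km⁻¹

0.556 km⁻¹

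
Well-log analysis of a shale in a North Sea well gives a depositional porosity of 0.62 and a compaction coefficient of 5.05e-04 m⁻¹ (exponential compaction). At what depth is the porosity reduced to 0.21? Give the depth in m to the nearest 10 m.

2140 m

Working in km (1 km = 1000 m; k in km⁻¹ = k in m⁻¹ × 1000):
Invert Athy's law: d = ln(φ₀/φ) / k
d = ln(0.62/0.21) / 0.505 = ln(2.952) / 0.505 = 1.0826 / 0.505 = 2.144 km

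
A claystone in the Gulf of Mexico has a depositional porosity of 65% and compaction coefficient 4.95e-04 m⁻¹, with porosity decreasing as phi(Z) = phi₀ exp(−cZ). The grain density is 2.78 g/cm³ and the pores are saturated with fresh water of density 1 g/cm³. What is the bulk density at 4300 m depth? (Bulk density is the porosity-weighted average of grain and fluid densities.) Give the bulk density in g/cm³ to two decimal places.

Working in km (1 km = 1000 m; c in km⁻¹ = c in m⁻¹ × 1000):
Porosity at depth: phi = 0.65·exp(−0.495×4.3) = 0.65×0.1190 = 0.0774
Bulk density: ρ_b = (1−phi)ρ_g + phi·ρ_f = 0.9226×2.78 + 0.0774×1
       = 2.565 + 0.077 = 2.642 g/cm³

2.64 g/cm³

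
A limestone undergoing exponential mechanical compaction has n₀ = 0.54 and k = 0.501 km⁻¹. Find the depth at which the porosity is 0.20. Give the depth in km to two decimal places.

Invert Athy's law: d = ln(n₀/n) / k
d = ln(0.54/0.2) / 0.501 = ln(2.7) / 0.501 = 0.9933 / 0.501 = 1.983 km

1.98 km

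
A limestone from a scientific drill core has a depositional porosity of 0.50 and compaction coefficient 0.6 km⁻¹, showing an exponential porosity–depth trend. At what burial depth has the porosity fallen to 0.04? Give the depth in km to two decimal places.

Invert Athy's law: z = ln(φ₀/φ) / k
z = ln(0.5/0.04) / 0.6 = ln(12.5) / 0.6 = 2.5257 / 0.6 = 4.210 km

4.21 km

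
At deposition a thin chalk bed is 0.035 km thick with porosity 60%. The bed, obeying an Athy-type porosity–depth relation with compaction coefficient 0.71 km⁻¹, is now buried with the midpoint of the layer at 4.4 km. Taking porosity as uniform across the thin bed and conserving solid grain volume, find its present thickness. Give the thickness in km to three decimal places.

0.014 km

Porosity at 4.4 km: phi = 0.6·exp(−0.71×4.4) = 0.0264
Solid-volume conservation: h(1−phi) = h₀(1−phi₀) ⇒ h = h₀·(1−phi₀)/(1−phi)
h = 0.035 × (1 − 0.6)/(1 − 0.0264) = 0.035 × 0.4108 = 0.0144 km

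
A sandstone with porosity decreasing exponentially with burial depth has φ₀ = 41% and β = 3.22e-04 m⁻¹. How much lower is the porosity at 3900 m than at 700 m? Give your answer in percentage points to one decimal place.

Working in km (1 km = 1000 m; β in km⁻¹ = β in m⁻¹ × 1000):
φ(0.7) = 0.41·e^(−0.322×0.7) = 0.3273
φ(3.9) = 0.41·e^(−0.322×3.9) = 0.1168
Δφ = 0.3273 − 0.1168 = 0.2105

21.0 percentage points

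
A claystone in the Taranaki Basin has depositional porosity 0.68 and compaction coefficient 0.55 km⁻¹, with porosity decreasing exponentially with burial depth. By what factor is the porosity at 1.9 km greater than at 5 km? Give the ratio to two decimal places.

5.50

phi(d₁)/phi(d₂) = e^(−β·d₁)/e^(−β·d₂) = e^{β(d₂−d₁)}
= exp(0.55 × 3.1) = exp(1.705) = 5.5014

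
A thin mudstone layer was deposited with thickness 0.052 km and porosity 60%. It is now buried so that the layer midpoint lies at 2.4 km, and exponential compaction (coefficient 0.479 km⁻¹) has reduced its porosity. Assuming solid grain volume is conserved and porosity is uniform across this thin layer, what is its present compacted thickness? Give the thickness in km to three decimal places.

0.026 km

Porosity at 2.4 km: n = 0.6·exp(−0.479×2.4) = 0.1901
Solid-volume conservation: h(1−n) = h₀(1−n₀) ⇒ h = h₀·(1−n₀)/(1−n)
h = 0.052 × (1 − 0.6)/(1 − 0.1901) = 0.052 × 0.4939 = 0.0257 km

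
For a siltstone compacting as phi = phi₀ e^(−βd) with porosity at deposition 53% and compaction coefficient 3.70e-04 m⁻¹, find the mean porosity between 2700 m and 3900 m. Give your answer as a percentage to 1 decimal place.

15.8%

Working in km (1 km = 1000 m; β in km⁻¹ = β in m⁻¹ × 1000):
⟨phi⟩ = (1/(d₂−d₁)) ∫ phi₀ e^(−βd) dd = phi₀·(e^(−β·d₁) − e^(−β·d₂)) / (β·(d₂−d₁))
e^(−0.37×2.7) = 0.3682; e^(−0.37×3.9) = 0.2362
⟨phi⟩ = 0.53 × (0.3682 − 0.2362) / (0.37 × 1.2) = 0.53 × 0.2974 = 0.1576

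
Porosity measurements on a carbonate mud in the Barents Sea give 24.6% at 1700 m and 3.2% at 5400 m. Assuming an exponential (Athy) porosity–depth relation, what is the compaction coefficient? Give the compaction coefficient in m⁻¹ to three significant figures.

Working in km (1 km = 1000 m; c in km⁻¹ = c in m⁻¹ × 1000):
Athy: phi(Z) = phi₀ e^(−cZ) ⇒ phi₁/phi₂ = e^{c(Z₂−Z₁)} ⇒ c = ln(phi₁/phi₂)/(Z₂−Z₁)
c = ln(0.246/0.032) / (5.4 − 1.7) = ln(7.688) / 3.7 = 2.0396 / 3.7 = 0.5512 km⁻¹

0.000551 m⁻¹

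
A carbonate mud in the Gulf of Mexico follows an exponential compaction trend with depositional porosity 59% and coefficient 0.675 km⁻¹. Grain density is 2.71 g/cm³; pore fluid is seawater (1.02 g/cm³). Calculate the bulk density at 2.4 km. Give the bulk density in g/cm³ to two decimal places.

Porosity at depth: n = 0.59·exp(−0.675×2.4) = 0.59×0.1979 = 0.1168
Bulk density: ρ_b = (1−n)ρ_g + n·ρ_f = 0.8832×2.71 + 0.1168×1.02
       = 2.394 + 0.119 = 2.513 g/cm³

2.51 g/cm³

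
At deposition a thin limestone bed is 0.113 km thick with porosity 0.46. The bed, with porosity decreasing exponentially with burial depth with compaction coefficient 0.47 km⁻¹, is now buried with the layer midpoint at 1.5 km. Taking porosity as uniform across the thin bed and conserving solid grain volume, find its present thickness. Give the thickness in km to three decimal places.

Porosity at 1.5 km: phi = 0.46·exp(−0.47×1.5) = 0.2273
Solid-volume conservation: h(1−phi) = h₀(1−phi₀) ⇒ h = h₀·(1−phi₀)/(1−phi)
h = 0.113 × (1 − 0.46)/(1 − 0.2273) = 0.113 × 0.6988 = 0.0790 km

0.079 km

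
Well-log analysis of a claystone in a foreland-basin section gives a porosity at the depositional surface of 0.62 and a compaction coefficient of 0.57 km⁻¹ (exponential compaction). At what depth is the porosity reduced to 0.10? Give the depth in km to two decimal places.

Invert Athy's law: Z = ln(φ₀/φ) / β
Z = ln(0.62/0.1) / 0.57 = ln(6.2) / 0.57 = 1.8245 / 0.57 = 3.201 km

3.20 km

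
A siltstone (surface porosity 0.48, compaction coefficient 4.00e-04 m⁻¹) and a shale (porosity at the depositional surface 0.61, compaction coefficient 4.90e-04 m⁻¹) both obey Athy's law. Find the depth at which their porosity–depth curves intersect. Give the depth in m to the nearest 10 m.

2660 m

Working in km (1 km = 1000 m; c in km⁻¹ = c in m⁻¹ × 1000):
Set n₀ₐ e^(−cₐz) = n₀ᵦ e^(−cᵦz) ⇒ ln(n₀ₐ/n₀ᵦ) = (cₐ − cᵦ)·z
z = ln(0.48/0.61) / (0.4 − 0.49) = -0.2397 / -0.09 = 2.663 km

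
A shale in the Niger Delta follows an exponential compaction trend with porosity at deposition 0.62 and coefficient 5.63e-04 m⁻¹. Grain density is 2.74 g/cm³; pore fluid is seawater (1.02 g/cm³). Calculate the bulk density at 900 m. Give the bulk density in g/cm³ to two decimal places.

2.10 g/cm³

Working in km (1 km = 1000 m; c in km⁻¹ = c in m⁻¹ × 1000):
Porosity at depth: n = 0.62·exp(−0.563×0.9) = 0.62×0.6025 = 0.3735
Bulk density: ρ_b = (1−n)ρ_g + n·ρ_f = 0.6265×2.74 + 0.3735×1.02
       = 1.717 + 0.381 = 2.098 g/cm³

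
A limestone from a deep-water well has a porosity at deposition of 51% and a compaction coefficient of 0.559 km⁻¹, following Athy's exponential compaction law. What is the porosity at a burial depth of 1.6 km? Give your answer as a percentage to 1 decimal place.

20.9%

φ = φ₀·exp(−c·Z) = 0.51 × exp(−0.559 × 1.6) = 0.51 × exp(−0.8944)
  = 0.51 × 0.4089 = 0.2085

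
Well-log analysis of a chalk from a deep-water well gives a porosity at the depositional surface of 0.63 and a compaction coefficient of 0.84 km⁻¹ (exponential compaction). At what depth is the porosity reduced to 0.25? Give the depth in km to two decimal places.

1.10 km

Invert Athy's law: Z = ln(n₀/n) / β
Z = ln(0.63/0.25) / 0.84 = ln(2.52) / 0.84 = 0.9243 / 0.84 = 1.100 km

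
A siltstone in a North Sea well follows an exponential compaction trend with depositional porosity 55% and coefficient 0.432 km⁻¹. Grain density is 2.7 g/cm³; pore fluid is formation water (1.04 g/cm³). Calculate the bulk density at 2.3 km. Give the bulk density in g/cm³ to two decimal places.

2.36 g/cm³

Porosity at depth: n = 0.55·exp(−0.432×2.3) = 0.55×0.3702 = 0.2036
Bulk density: ρ_b = (1−n)ρ_g + n·ρ_f = 0.7964×2.7 + 0.2036×1.04
       = 2.150 + 0.212 = 2.362 g/cm³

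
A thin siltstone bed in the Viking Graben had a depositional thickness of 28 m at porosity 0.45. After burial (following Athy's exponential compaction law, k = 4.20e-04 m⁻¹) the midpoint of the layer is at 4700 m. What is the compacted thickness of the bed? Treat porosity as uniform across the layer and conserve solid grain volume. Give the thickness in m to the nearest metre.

Working in km (1 km = 1000 m; k in km⁻¹ = k in m⁻¹ × 1000):
Porosity at 4.7 km: φ = 0.45·exp(−0.42×4.7) = 0.0625
Solid-volume conservation: h(1−φ) = h₀(1−φ₀) ⇒ h = h₀·(1−φ₀)/(1−φ)
h = 0.028 × (1 − 0.45)/(1 − 0.0625) = 0.028 × 0.5867 = 0.0164 km

16 m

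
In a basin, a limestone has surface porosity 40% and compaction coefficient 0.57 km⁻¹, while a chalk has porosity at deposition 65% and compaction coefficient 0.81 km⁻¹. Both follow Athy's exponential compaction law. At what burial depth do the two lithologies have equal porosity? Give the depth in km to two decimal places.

Set φ₀ₐ e^(−cₐZ) = φ₀ᵦ e^(−cᵦZ) ⇒ ln(φ₀ₐ/φ₀ᵦ) = (cₐ − cᵦ)·Z
Z = ln(0.4/0.65) / (0.57 − 0.81) = -0.4855 / -0.24 = 2.023 km

2.02 km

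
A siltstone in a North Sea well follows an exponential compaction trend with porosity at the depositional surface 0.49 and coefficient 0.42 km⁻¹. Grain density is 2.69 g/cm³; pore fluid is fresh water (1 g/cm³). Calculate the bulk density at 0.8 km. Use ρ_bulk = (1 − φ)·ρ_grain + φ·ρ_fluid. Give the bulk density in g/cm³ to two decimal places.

Porosity at depth: n = 0.49·exp(−0.42×0.8) = 0.49×0.7146 = 0.3502
Bulk density: ρ_b = (1−n)ρ_g + n·ρ_f = 0.6498×2.69 + 0.3502×1
       = 1.748 + 0.350 = 2.098 g/cm³

2.10 g/cm³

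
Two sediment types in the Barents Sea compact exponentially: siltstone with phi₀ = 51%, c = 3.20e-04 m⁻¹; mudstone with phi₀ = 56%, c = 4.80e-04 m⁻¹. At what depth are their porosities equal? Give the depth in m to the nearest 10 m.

Working in km (1 km = 1000 m; c in km⁻¹ = c in m⁻¹ × 1000):
Set phi₀ₐ e^(−cₐZ) = phi₀ᵦ e^(−cᵦZ) ⇒ ln(phi₀ₐ/phi₀ᵦ) = (cₐ − cᵦ)·Z
Z = ln(0.51/0.56) / (0.32 − 0.48) = -0.0935 / -0.16 = 0.585 km

580 m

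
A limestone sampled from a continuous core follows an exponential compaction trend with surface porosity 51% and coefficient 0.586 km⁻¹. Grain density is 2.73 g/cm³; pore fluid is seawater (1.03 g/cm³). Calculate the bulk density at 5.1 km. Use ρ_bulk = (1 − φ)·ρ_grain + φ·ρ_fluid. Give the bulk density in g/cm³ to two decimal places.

Porosity at depth: phi = 0.51·exp(−0.586×5.1) = 0.51×0.0504 = 0.0257
Bulk density: ρ_b = (1−phi)ρ_g + phi·ρ_f = 0.9743×2.73 + 0.0257×1.03
       = 2.660 + 0.026 = 2.686 g/cm³

2.69 g/cm³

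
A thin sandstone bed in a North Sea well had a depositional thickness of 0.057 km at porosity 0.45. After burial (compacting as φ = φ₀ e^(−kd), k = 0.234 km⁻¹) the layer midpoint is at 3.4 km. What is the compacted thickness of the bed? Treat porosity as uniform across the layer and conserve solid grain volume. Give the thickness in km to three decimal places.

Porosity at 3.4 km: φ = 0.45·exp(−0.234×3.4) = 0.2031
Solid-volume conservation: h(1−φ) = h₀(1−φ₀) ⇒ h = h₀·(1−φ₀)/(1−φ)
h = 0.057 × (1 − 0.45)/(1 − 0.2031) = 0.057 × 0.6902 = 0.0393 km

0.039 km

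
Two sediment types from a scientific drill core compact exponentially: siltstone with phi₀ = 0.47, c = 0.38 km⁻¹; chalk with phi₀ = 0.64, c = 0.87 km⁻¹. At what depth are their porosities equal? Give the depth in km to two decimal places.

Set phi₀ₐ e^(−cₐd) = phi₀ᵦ e^(−cᵦd) ⇒ ln(phi₀ₐ/phi₀ᵦ) = (cₐ − cᵦ)·d
d = ln(0.47/0.64) / (0.38 − 0.87) = -0.3087 / -0.49 = 0.630 km

0.63 km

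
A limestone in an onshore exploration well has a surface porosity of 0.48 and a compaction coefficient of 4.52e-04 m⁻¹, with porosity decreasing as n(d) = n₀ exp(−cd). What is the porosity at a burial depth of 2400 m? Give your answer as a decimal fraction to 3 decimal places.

Working in km (1 km = 1000 m; c in km⁻¹ = c in m⁻¹ × 1000):
n = n₀·exp(−c·d) = 0.48 × exp(−0.452 × 2.4) = 0.48 × exp(−1.085)
  = 0.48 × 0.3380 = 0.1622

0.162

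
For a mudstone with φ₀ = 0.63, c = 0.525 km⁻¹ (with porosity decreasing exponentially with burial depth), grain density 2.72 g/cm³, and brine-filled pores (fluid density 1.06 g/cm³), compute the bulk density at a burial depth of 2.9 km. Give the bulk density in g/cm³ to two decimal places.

2.49 g/cm³

Porosity at depth: φ = 0.63·exp(−0.525×2.9) = 0.63×0.2182 = 0.1374
Bulk density: ρ_b = (1−φ)ρ_g + φ·ρ_f = 0.8626×2.72 + 0.1374×1.06
       = 2.346 + 0.146 = 2.492 g/cm³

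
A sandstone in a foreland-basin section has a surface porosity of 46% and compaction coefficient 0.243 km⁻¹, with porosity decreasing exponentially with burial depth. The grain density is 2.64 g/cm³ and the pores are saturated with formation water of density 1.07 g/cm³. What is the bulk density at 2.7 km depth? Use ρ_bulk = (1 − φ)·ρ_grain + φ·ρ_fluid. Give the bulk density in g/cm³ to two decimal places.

2.27 g/cm³

Porosity at depth: phi = 0.46·exp(−0.243×2.7) = 0.46×0.5189 = 0.2387
Bulk density: ρ_b = (1−phi)ρ_g + phi·ρ_f = 0.7613×2.64 + 0.2387×1.07
       = 2.010 + 0.255 = 2.265 g/cm³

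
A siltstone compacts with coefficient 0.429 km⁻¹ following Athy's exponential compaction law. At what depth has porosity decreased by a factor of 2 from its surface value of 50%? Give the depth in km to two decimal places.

1.62 km

phi/phi₀ = 1/2 ⇒ exp(−β·Z) = 1/2 ⇒ Z = ln(2) / β
Z = 0.6931 / 0.429 = 1.616 km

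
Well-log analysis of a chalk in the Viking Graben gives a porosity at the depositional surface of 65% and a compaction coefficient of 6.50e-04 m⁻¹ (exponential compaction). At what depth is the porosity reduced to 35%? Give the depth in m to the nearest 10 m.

Working in km (1 km = 1000 m; c in km⁻¹ = c in m⁻¹ × 1000):
Invert Athy's law: Z = ln(n₀/n) / c
Z = ln(0.65/0.35) / 0.65 = ln(1.857) / 0.65 = 0.6190 / 0.65 = 0.952 km

950 m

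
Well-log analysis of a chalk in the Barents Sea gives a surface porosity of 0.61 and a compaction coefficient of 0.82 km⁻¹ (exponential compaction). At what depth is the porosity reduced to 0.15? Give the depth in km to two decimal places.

Invert Athy's law: Z = ln(n₀/n) / k
Z = ln(0.61/0.15) / 0.82 = ln(4.067) / 0.82 = 1.4028 / 0.82 = 1.711 km

1.71 km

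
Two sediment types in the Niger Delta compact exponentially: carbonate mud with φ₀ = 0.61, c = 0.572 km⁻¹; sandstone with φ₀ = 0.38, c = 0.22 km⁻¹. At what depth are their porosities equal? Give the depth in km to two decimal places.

Set φ₀ₐ e^(−cₐZ) = φ₀ᵦ e^(−cᵦZ) ⇒ ln(φ₀ₐ/φ₀ᵦ) = (cₐ − cᵦ)·Z
Z = ln(0.61/0.38) / (0.572 − 0.22) = 0.4733 / 0.352 = 1.345 km

1.34 km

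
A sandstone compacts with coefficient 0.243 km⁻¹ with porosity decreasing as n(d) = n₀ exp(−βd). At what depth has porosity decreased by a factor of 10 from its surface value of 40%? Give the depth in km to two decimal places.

9.48 km

n/n₀ = 1/10 ⇒ exp(−β·d) = 1/10 ⇒ d = ln(10) / β
d = 2.3026 / 0.243 = 9.476 km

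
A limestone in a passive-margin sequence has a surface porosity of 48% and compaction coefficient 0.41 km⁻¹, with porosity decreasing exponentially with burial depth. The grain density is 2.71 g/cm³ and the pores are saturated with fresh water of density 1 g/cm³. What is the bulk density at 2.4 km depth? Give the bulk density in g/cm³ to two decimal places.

2.40 g/cm³

Porosity at depth: φ = 0.48·exp(−0.41×2.4) = 0.48×0.3738 = 0.1794
Bulk density: ρ_b = (1−φ)ρ_g + φ·ρ_f = 0.8206×2.71 + 0.1794×1
       = 2.224 + 0.179 = 2.403 g/cm³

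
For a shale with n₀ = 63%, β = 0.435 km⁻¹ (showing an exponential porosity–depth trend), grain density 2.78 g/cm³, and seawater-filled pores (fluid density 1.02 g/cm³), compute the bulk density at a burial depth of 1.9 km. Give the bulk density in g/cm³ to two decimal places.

Porosity at depth: n = 0.63·exp(−0.435×1.9) = 0.63×0.4376 = 0.2757
Bulk density: ρ_b = (1−n)ρ_g + n·ρ_f = 0.7243×2.78 + 0.2757×1.02
       = 2.014 + 0.281 = 2.295 g/cm³

2.29 g/cm³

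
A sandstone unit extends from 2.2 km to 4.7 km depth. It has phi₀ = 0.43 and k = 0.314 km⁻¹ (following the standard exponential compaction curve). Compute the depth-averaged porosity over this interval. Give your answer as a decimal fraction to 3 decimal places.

⟨phi⟩ = (1/(Z₂−Z₁)) ∫ phi₀ e^(−kZ) dZ = phi₀·(e^(−k·Z₁) − e^(−k·Z₂)) / (k·(Z₂−Z₁))
e^(−0.314×2.2) = 0.5012; e^(−0.314×4.7) = 0.2286
⟨phi⟩ = 0.43 × (0.5012 − 0.2286) / (0.314 × 2.5) = 0.43 × 0.3472 = 0.1493

0.149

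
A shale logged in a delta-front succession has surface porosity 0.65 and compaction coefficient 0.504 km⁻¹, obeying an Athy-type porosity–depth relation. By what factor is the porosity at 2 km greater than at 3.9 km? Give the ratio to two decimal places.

2.61

φ(d₁)/φ(d₂) = e^(−β·d₁)/e^(−β·d₂) = e^{β(d₂−d₁)}
= exp(0.504 × 1.9) = exp(0.9576) = 2.6054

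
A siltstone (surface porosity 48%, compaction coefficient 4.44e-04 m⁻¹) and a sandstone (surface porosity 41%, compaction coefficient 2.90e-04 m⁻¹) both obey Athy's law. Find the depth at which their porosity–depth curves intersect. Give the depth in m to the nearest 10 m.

Working in km (1 km = 1000 m; c in km⁻¹ = c in m⁻¹ × 1000):
Set phi₀ₐ e^(−cₐd) = phi₀ᵦ e^(−cᵦd) ⇒ ln(phi₀ₐ/phi₀ᵦ) = (cₐ − cᵦ)·d
d = ln(0.48/0.41) / (0.444 − 0.29) = 0.1576 / 0.154 = 1.024 km

1020 m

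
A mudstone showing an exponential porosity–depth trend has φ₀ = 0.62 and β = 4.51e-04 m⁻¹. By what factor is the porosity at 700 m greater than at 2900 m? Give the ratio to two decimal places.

Working in km (1 km = 1000 m; β in km⁻¹ = β in m⁻¹ × 1000):
φ(d₁)/φ(d₂) = e^(−β·d₁)/e^(−β·d₂) = e^{β(d₂−d₁)}
= exp(0.451 × 2.2) = exp(0.9922) = 2.6972

2.70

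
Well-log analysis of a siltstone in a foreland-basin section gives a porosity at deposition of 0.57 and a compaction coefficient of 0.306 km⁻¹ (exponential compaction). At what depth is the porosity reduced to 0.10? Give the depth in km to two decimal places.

Invert Athy's law: z = ln(phi₀/phi) / k
z = ln(0.57/0.1) / 0.306 = ln(5.7) / 0.306 = 1.7405 / 0.306 = 5.688 km

5.69 km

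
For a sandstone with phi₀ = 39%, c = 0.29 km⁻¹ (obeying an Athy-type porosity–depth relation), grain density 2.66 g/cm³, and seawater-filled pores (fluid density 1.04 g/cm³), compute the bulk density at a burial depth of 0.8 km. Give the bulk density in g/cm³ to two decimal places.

2.16 g/cm³

Porosity at depth: phi = 0.39·exp(−0.29×0.8) = 0.39×0.7929 = 0.3092
Bulk density: ρ_b = (1−phi)ρ_g + phi·ρ_f = 0.6908×2.66 + 0.3092×1.04
       = 1.837 + 0.322 = 2.159 g/cm³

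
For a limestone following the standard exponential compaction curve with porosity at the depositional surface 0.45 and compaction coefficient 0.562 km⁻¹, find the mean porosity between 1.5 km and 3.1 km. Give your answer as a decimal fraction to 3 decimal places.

⟨φ⟩ = (1/(z₂−z₁)) ∫ φ₀ e^(−kz) dz = φ₀·(e^(−k·z₁) − e^(−k·z₂)) / (k·(z₂−z₁))
e^(−0.562×1.5) = 0.4304; e^(−0.562×3.1) = 0.1751
⟨φ⟩ = 0.45 × (0.4304 − 0.1751) / (0.562 × 1.6) = 0.45 × 0.2839 = 0.1278

0.128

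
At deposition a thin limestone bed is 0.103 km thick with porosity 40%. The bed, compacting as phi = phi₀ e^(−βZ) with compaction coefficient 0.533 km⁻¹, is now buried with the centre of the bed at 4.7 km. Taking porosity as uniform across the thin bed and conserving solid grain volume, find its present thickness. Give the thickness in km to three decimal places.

Porosity at 4.7 km: phi = 0.4·exp(−0.533×4.7) = 0.0327
Solid-volume conservation: h(1−phi) = h₀(1−phi₀) ⇒ h = h₀·(1−phi₀)/(1−phi)
h = 0.103 × (1 − 0.4)/(1 − 0.0327) = 0.103 × 0.6203 = 0.0639 km

0.064 km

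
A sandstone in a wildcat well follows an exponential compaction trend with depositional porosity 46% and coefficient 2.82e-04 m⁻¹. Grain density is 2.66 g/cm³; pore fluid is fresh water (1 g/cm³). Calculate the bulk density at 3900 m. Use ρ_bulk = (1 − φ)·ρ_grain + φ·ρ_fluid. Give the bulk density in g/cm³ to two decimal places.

2.41 g/cm³

Working in km (1 km = 1000 m; β in km⁻¹ = β in m⁻¹ × 1000):
Porosity at depth: φ = 0.46·exp(−0.282×3.9) = 0.46×0.3329 = 0.1532
Bulk density: ρ_b = (1−φ)ρ_g + φ·ρ_f = 0.8468×2.66 + 0.1532×1
       = 2.253 + 0.153 = 2.406 g/cm³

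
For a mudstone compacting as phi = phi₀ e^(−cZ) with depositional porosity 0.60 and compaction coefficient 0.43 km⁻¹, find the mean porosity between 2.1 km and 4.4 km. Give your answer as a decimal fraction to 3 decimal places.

⟨phi⟩ = (1/(Z₂−Z₁)) ∫ phi₀ e^(−cZ) dZ = phi₀·(e^(−c·Z₁) − e^(−c·Z₂)) / (c·(Z₂−Z₁))
e^(−0.43×2.1) = 0.4054; e^(−0.43×4.4) = 0.1508
⟨phi⟩ = 0.6 × (0.4054 − 0.1508) / (0.43 × 2.3) = 0.6 × 0.2574 = 0.1544

0.154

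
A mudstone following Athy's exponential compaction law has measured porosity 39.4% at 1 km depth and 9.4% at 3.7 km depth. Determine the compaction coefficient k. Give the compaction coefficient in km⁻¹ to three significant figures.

Athy: phi(d) = phi₀ e^(−kd) ⇒ phi₁/phi₂ = e^{k(d₂−d₁)} ⇒ k = ln(phi₁/phi₂)/(d₂−d₁)
k = ln(0.394/0.094) / (3.7 − 1) = ln(4.191) / 2.7 = 1.4331 / 2.7 = 0.5308 km⁻¹

0.531 km⁻¹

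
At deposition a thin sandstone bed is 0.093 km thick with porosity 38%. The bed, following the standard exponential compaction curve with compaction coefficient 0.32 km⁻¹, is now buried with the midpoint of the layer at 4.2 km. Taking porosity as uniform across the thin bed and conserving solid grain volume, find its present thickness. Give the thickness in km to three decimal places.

0.064 km

Porosity at 4.2 km: phi = 0.38·exp(−0.32×4.2) = 0.0991
Solid-volume conservation: h(1−phi) = h₀(1−phi₀) ⇒ h = h₀·(1−phi₀)/(1−phi)
h = 0.093 × (1 − 0.38)/(1 − 0.0991) = 0.093 × 0.6882 = 0.0640 km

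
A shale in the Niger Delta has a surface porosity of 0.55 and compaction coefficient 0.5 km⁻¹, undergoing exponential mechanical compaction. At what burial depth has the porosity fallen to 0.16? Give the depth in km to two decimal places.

2.47 km

Invert Athy's law: Z = ln(phi₀/phi) / β
Z = ln(0.55/0.16) / 0.5 = ln(3.438) / 0.5 = 1.2347 / 0.5 = 2.469 km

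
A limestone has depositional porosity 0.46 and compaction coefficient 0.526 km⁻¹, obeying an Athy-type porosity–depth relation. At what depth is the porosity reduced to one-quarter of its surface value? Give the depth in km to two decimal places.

phi/phi₀ = 1/4 ⇒ exp(−c·Z) = 1/4 ⇒ Z = ln(4) / c
Z = 1.3863 / 0.526 = 2.636 km

2.64 km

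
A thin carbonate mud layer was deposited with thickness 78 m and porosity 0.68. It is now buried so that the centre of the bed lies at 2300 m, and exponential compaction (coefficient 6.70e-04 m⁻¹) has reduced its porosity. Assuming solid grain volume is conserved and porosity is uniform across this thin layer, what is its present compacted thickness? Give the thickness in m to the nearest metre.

29 m

Working in km (1 km = 1000 m; β in km⁻¹ = β in m⁻¹ × 1000):
Porosity at 2.3 km: phi = 0.68·exp(−0.67×2.3) = 0.1456
Solid-volume conservation: h(1−phi) = h₀(1−phi₀) ⇒ h = h₀·(1−phi₀)/(1−phi)
h = 0.078 × (1 − 0.68)/(1 − 0.1456) = 0.078 × 0.3745 = 0.0292 km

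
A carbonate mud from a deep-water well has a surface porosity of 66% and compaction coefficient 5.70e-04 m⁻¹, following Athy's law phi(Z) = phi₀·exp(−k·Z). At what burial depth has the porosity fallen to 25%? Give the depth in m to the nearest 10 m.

Working in km (1 km = 1000 m; k in km⁻¹ = k in m⁻¹ × 1000):
Invert Athy's law: Z = ln(phi₀/phi) / k
Z = ln(0.66/0.25) / 0.57 = ln(2.64) / 0.57 = 0.9708 / 0.57 = 1.703 km

1700 m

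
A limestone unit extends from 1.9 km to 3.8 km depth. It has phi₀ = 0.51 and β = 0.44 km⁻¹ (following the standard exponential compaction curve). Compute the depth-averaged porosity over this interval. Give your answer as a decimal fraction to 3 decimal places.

0.150

⟨phi⟩ = (1/(z₂−z₁)) ∫ phi₀ e^(−βz) dz = phi₀·(e^(−β·z₁) − e^(−β·z₂)) / (β·(z₂−z₁))
e^(−0.44×1.9) = 0.4334; e^(−0.44×3.8) = 0.1879
⟨phi⟩ = 0.51 × (0.4334 − 0.1879) / (0.44 × 1.9) = 0.51 × 0.2937 = 0.1498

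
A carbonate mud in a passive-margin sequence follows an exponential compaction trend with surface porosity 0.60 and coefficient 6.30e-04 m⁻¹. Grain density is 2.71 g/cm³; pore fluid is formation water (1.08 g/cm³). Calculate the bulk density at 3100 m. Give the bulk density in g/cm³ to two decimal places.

Working in km (1 km = 1000 m; β in km⁻¹ = β in m⁻¹ × 1000):
Porosity at depth: φ = 0.6·exp(−0.63×3.1) = 0.6×0.1418 = 0.0851
Bulk density: ρ_b = (1−φ)ρ_g + φ·ρ_f = 0.9149×2.71 + 0.0851×1.08
       = 2.479 + 0.092 = 2.571 g/cm³

2.57 g/cm³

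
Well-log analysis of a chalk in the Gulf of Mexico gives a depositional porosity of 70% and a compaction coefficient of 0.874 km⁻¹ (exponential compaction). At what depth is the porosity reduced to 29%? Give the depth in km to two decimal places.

1.01 km

Invert Athy's law: d = ln(phi₀/phi) / β
d = ln(0.7/0.29) / 0.874 = ln(2.414) / 0.874 = 0.8812 / 0.874 = 1.008 km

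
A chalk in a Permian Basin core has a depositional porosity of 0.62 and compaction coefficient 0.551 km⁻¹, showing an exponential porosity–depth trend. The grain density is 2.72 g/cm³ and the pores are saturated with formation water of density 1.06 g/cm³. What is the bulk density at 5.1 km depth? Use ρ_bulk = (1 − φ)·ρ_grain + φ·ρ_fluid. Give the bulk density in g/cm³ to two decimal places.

2.66 g/cm³

Porosity at depth: phi = 0.62·exp(−0.551×5.1) = 0.62×0.0602 = 0.0373
Bulk density: ρ_b = (1−phi)ρ_g + phi·ρ_f = 0.9627×2.72 + 0.0373×1.06
       = 2.618 + 0.040 = 2.658 g/cm³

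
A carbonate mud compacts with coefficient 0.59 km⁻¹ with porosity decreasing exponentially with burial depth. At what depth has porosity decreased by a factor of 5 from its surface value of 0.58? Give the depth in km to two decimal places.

n/n₀ = 1/5 ⇒ exp(−β·d) = 1/5 ⇒ d = ln(5) / β
d = 1.6094 / 0.59 = 2.728 km

2.73 km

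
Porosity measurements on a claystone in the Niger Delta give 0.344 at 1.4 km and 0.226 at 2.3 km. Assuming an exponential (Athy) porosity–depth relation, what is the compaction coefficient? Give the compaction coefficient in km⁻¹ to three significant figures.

0.467 km⁻¹

Athy: φ(d) = φ₀ e^(−cd) ⇒ φ₁/φ₂ = e^{c(d₂−d₁)} ⇒ c = ln(φ₁/φ₂)/(d₂−d₁)
c = ln(0.344/0.226) / (2.3 − 1.4) = ln(1.522) / 0.9 = 0.4201 / 0.9 = 0.4668 km⁻¹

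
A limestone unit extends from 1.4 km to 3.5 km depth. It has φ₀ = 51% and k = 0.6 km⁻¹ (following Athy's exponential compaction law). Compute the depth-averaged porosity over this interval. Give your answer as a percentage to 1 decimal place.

⟨φ⟩ = (1/(Z₂−Z₁)) ∫ φ₀ e^(−kZ) dZ = φ₀·(e^(−k·Z₁) − e^(−k·Z₂)) / (k·(Z₂−Z₁))
e^(−0.6×1.4) = 0.4317; e^(−0.6×3.5) = 0.1225
⟨φ⟩ = 0.51 × (0.4317 − 0.1225) / (0.6 × 2.1) = 0.51 × 0.2454 = 0.1252

12.5%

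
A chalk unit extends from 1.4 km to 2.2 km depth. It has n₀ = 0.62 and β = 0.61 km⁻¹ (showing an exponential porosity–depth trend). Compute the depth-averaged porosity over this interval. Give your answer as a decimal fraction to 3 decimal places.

⟨n⟩ = (1/(d₂−d₁)) ∫ n₀ e^(−βd) dd = n₀·(e^(−β·d₁) − e^(−β·d₂)) / (β·(d₂−d₁))
e^(−0.61×1.4) = 0.4257; e^(−0.61×2.2) = 0.2613
⟨n⟩ = 0.62 × (0.4257 − 0.2613) / (0.61 × 0.8) = 0.62 × 0.3369 = 0.2089

0.209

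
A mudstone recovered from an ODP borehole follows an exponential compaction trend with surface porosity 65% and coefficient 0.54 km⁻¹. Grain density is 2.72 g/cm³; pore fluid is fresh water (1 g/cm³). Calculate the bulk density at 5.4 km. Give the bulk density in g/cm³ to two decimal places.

2.66 g/cm³

Porosity at depth: φ = 0.65·exp(−0.54×5.4) = 0.65×0.0541 = 0.0352
Bulk density: ρ_b = (1−φ)ρ_g + φ·ρ_f = 0.9648×2.72 + 0.0352×1
       = 2.624 + 0.035 = 2.659 g/cm³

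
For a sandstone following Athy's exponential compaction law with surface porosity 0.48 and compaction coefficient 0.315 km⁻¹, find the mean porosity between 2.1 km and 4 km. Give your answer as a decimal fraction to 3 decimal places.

⟨n⟩ = (1/(z₂−z₁)) ∫ n₀ e^(−βz) dz = n₀·(e^(−β·z₁) − e^(−β·z₂)) / (β·(z₂−z₁))
e^(−0.315×2.1) = 0.5161; e^(−0.315×4) = 0.2837
⟨n⟩ = 0.48 × (0.5161 − 0.2837) / (0.315 × 1.9) = 0.48 × 0.3883 = 0.1864

0.186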